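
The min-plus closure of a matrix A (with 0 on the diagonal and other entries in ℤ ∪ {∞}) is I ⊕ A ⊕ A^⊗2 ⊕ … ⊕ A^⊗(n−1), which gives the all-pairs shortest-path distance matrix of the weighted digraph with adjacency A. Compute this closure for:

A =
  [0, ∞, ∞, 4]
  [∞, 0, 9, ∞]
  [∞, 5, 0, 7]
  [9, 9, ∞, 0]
Closure =
  [0, 13, 22, 4]
  [25, 0, 9, 16]
  [16, 5, 0, 7]
  [9, 9, 18, 0]

This is the Floyd-Warshall all-pairs shortest-path computation. For each intermediate vertex k = 0, 1, …, 3, update dist[i][j] ← min(dist[i][j], dist[i][k] + dist[k][j]). The final matrix gives, for each (i, j), the minimum total weight of any directed path from i to j (possibly empty when i = j).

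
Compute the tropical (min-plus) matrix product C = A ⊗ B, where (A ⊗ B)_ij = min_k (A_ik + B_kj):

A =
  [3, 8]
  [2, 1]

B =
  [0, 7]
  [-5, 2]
A ⊗ B =
  [3, 10]
  [-4, 3]

Apply the min-plus product entry-by-entry:
  C[0][0] = min over k of (A[0][0] + B[0][0] = 3 + 0 = 3, A[0][1] + B[1][0] = 8 + -5 = 3) = 3 (attained at k = 0)
  C[0][1] = min over k of (A[0][0] + B[0][1] = 3 + 7 = 10, A[0][1] + B[1][1] = 8 + 2 = 10) = 10 (attained at k = 0)
  C[1][0] = min over k of (A[1][0] + B[0][0] = 2 + 0 = 2, A[1][1] + B[1][0] = 1 + -5 = -4) = -4 (attained at k = 1)
  C[1][1] = min over k of (A[1][0] + B[0][1] = 2 + 7 = 9, A[1][1] + B[1][1] = 1 + 2 = 3) = 3 (attained at k = 1)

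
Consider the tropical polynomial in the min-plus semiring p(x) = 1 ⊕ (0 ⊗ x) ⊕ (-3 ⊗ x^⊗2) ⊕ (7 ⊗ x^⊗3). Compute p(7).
p(7) = 1

A tropical monomial a ⊗ x^⊗i evaluates to a + i · x. Evaluating each term at x = 7:
  Term 0 contributes 1 + 0 · 7 = 1
  Term 1 contributes 0 + 1 · 7 = 7
  Term 2 contributes -3 + 2 · 7 = 11
  Term 3 contributes 7 + 3 · 7 = 28
p(7) = ⊕ of these = min[1, 7, 11, 28] = 1.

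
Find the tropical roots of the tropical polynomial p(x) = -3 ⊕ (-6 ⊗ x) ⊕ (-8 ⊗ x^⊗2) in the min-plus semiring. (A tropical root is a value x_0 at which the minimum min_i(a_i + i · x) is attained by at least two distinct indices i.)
Roots: {2, 3}

Each tropical root is a break point of the lower envelope of the lines y = a_i + i · x (there are 3 lines, with slopes 0, 1, ..., 2). Only the lines that attain the minimum somewhere contribute to roots; other lines are dominated. Here the surviving (envelope) indices are i = 2, i = 1, i = 0.
Intersections between consecutive envelope lines give the roots: for adjacent envelope indices i < j the intersection is x = (a_i − a_j) / (j − i). Reading off the sorted break points: {2, 3}.
Verification: at each break x_0, at least two indices attain the minimum of min_i(a_i + i · x_0).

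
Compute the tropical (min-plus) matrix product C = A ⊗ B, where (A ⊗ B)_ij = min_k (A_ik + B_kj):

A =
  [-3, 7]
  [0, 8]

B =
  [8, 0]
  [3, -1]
A ⊗ B =
  [5, -3]
  [8, 0]

Apply the min-plus product entry-by-entry:
  C[0][0] = min over k of (A[0][0] + B[0][0] = -3 + 8 = 5, A[0][1] + B[1][0] = 7 + 3 = 10) = 5 (attained at k = 0)
  C[0][1] = min over k of (A[0][0] + B[0][1] = -3 + 0 = -3, A[0][1] + B[1][1] = 7 + -1 = 6) = -3 (attained at k = 0)
  C[1][0] = min over k of (A[1][0] + B[0][0] = 0 + 8 = 8, A[1][1] + B[1][0] = 8 + 3 = 11) = 8 (attained at k = 0)
  C[1][1] = min over k of (A[1][0] + B[0][1] = 0 + 0 = 0, A[1][1] + B[1][1] = 8 + -1 = 7) = 0 (attained at k = 0)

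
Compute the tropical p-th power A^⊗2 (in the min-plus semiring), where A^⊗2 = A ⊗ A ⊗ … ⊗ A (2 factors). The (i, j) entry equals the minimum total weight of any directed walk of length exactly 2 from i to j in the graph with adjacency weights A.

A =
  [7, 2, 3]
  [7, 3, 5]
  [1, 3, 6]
A^⊗2 =
  [4, 5, 7]
  [6, 6, 8]
  [7, 3, 4]

Each entry (A^⊗2)_ij equals the minimum over all length-2 walks i = v_0 → v_1 → … → v_2 = j of Σ_t A[v_t][v_{t+1}]. For example, for (i, j) = (0, 2) we minimise over 3 possible intermediate vertex sequences; the minimum is 7, attained along the walk 0 → 1 → 2.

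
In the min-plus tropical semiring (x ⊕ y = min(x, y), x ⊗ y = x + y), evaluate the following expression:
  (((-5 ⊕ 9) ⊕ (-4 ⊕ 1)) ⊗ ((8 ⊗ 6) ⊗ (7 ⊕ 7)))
(((-5 ⊕ 9) ⊕ (-4 ⊕ 1)) ⊗ ((8 ⊗ 6) ⊗ (7 ⊕ 7))) = 16

Expand innermost to outermost. Recall ⊕ takes the minimum of its arguments and ⊗ takes their sum. Working out the expression (((-5 ⊕ 9) ⊕ (-4 ⊕ 1)) ⊗ ((8 ⊗ 6) ⊗ (7 ⊕ 7))) gives 16.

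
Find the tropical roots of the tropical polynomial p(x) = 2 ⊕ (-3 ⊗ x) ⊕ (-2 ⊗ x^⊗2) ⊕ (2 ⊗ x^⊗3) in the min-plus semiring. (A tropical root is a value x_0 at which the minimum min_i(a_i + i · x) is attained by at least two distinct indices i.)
Roots: {-4, -1, 5}

Each tropical root is a break point of the lower envelope of the lines y = a_i + i · x (there are 4 lines, with slopes 0, 1, ..., 3). Only the lines that attain the minimum somewhere contribute to roots; other lines are dominated. Here the surviving (envelope) indices are i = 3, i = 2, i = 1, i = 0.
Intersections between consecutive envelope lines give the roots: for adjacent envelope indices i < j the intersection is x = (a_i − a_j) / (j − i). Reading off the sorted break points: {-4, -1, 5}.
Verification: at each break x_0, at least two indices attain the minimum of min_i(a_i + i · x_0).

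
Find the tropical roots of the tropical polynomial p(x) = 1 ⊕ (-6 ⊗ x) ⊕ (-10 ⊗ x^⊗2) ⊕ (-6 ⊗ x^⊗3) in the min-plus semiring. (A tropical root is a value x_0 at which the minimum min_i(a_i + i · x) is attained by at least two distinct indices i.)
Roots: {-4, 4, 7}

Each tropical root is a break point of the lower envelope of the lines y = a_i + i · x (there are 4 lines, with slopes 0, 1, ..., 3). Only the lines that attain the minimum somewhere contribute to roots; other lines are dominated. Here the surviving (envelope) indices are i = 3, i = 2, i = 1, i = 0.
Intersections between consecutive envelope lines give the roots: for adjacent envelope indices i < j the intersection is x = (a_i − a_j) / (j − i). Reading off the sorted break points: {-4, 4, 7}.
Verification: at each break x_0, at least two indices attain the minimum of min_i(a_i + i · x_0).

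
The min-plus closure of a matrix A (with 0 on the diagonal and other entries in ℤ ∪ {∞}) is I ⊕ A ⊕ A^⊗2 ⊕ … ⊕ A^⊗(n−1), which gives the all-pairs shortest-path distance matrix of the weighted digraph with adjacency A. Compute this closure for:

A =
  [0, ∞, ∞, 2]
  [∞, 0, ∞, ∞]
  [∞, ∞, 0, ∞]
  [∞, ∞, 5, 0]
Closure =
  [0, ∞, 7, 2]
  [∞, 0, ∞, ∞]
  [∞, ∞, 0, ∞]
  [∞, ∞, 5, 0]

This is the Floyd-Warshall all-pairs shortest-path computation. For each intermediate vertex k = 0, 1, …, 3, update dist[i][j] ← min(dist[i][j], dist[i][k] + dist[k][j]). The final matrix gives, for each (i, j), the minimum total weight of any directed path from i to j (possibly empty when i = j).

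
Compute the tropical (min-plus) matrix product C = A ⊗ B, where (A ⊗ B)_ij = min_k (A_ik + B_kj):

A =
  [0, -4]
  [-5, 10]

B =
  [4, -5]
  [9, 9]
A ⊗ B =
  [4, -5]
  [-1, -10]

Apply the min-plus product entry-by-entry:
  C[0][0] = min over k of (A[0][0] + B[0][0] = 0 + 4 = 4, A[0][1] + B[1][0] = -4 + 9 = 5) = 4 (attained at k = 0)
  C[0][1] = min over k of (A[0][0] + B[0][1] = 0 + -5 = -5, A[0][1] + B[1][1] = -4 + 9 = 5) = -5 (attained at k = 0)
  C[1][0] = min over k of (A[1][0] + B[0][0] = -5 + 4 = -1, A[1][1] + B[1][0] = 10 + 9 = 19) = -1 (attained at k = 0)
  C[1][1] = min over k of (A[1][0] + B[0][1] = -5 + -5 = -10, A[1][1] + B[1][1] = 10 + 9 = 19) = -10 (attained at k = 0)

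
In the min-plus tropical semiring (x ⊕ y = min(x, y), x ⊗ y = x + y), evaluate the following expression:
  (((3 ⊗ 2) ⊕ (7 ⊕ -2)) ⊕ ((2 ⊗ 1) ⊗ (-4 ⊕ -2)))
(((3 ⊗ 2) ⊕ (7 ⊕ -2)) ⊕ ((2 ⊗ 1) ⊗ (-4 ⊕ -2))) = -2

Expand innermost to outermost. Recall ⊕ takes the minimum of its arguments and ⊗ takes their sum. Working out the expression (((3 ⊗ 2) ⊕ (7 ⊕ -2)) ⊕ ((2 ⊗ 1) ⊗ (-4 ⊕ -2))) gives -2.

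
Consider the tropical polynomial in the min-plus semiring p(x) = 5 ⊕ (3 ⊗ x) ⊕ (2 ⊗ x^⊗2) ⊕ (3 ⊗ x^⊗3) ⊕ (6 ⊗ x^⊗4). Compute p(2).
p(2) = 5

A tropical monomial a ⊗ x^⊗i evaluates to a + i · x. Evaluating each term at x = 2:
  Term 0 contributes 5 + 0 · 2 = 5
  Term 1 contributes 3 + 1 · 2 = 5
  Term 2 contributes 2 + 2 · 2 = 6
  Term 3 contributes 3 + 3 · 2 = 9
  Term 4 contributes 6 + 4 · 2 = 14
p(2) = ⊕ of these = min[5, 5, 6, 9, 14] = 5.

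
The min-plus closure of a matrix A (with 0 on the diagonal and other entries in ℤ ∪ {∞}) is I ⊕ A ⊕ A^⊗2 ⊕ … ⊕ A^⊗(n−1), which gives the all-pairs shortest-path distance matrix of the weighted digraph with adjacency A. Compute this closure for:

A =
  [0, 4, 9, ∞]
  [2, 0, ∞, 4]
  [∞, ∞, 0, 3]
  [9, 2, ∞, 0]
Closure =
  [0, 4, 9, 8]
  [2, 0, 11, 4]
  [7, 5, 0, 3]
  [4, 2, 13, 0]

This is the Floyd-Warshall all-pairs shortest-path computation. For each intermediate vertex k = 0, 1, …, 3, update dist[i][j] ← min(dist[i][j], dist[i][k] + dist[k][j]). The final matrix gives, for each (i, j), the minimum total weight of any directed path from i to j (possibly empty when i = j).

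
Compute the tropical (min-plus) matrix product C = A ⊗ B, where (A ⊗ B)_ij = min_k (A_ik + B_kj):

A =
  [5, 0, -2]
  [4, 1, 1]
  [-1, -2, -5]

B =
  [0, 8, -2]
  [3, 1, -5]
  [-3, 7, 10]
A ⊗ B =
  [-5, 1, -5]
  [-2, 2, -4]
  [-8, -1, -7]

Apply the min-plus product entry-by-entry:
  C[0][0] = min over k of (A[0][0] + B[0][0] = 5 + 0 = 5, A[0][1] + B[1][0] = 0 + 3 = 3, A[0][2] + B[2][0] = -2 + -3 = -5) = -5 (attained at k = 2)
  C[0][1] = min over k of (A[0][0] + B[0][1] = 5 + 8 = 13, A[0][1] + B[1][1] = 0 + 1 = 1, A[0][2] + B[2][1] = -2 + 7 = 5) = 1 (attained at k = 1)
  C[0][2] = min over k of (A[0][0] + B[0][2] = 5 + -2 = 3, A[0][1] + B[1][2] = 0 + -5 = -5, A[0][2] + B[2][2] = -2 + 10 = 8) = -5 (attained at k = 1)
  C[1][0] = min over k of (A[1][0] + B[0][0] = 4 + 0 = 4, A[1][1] + B[1][0] = 1 + 3 = 4, A[1][2] + B[2][0] = 1 + -3 = -2) = -2 (attained at k = 2)
  C[1][1] = min over k of (A[1][0] + B[0][1] = 4 + 8 = 12, A[1][1] + B[1][1] = 1 + 1 = 2, A[1][2] + B[2][1] = 1 + 7 = 8) = 2 (attained at k = 1)
  C[1][2] = min over k of (A[1][0] + B[0][2] = 4 + -2 = 2, A[1][1] + B[1][2] = 1 + -5 = -4, A[1][2] + B[2][2] = 1 + 10 = 11) = -4 (attained at k = 1)
  C[2][0] = min over k of (A[2][0] + B[0][0] = -1 + 0 = -1, A[2][1] + B[1][0] = -2 + 3 = 1, A[2][2] + B[2][0] = -5 + -3 = -8) = -8 (attained at k = 2)
  C[2][1] = min over k of (A[2][0] + B[0][1] = -1 + 8 = 7, A[2][1] + B[1][1] = -2 + 1 = -1, A[2][2] + B[2][1] = -5 + 7 = 2) = -1 (attained at k = 1)
  C[2][2] = min over k of (A[2][0] + B[0][2] = -1 + -2 = -3, A[2][1] + B[1][2] = -2 + -5 = -7, A[2][2] + B[2][2] = -5 + 10 = 5) = -7 (attained at k = 1)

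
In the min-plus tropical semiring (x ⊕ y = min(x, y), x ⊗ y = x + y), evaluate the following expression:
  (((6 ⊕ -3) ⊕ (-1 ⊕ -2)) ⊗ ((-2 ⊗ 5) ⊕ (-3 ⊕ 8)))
(((6 ⊕ -3) ⊕ (-1 ⊕ -2)) ⊗ ((-2 ⊗ 5) ⊕ (-3 ⊕ 8))) = -6

Expand innermost to outermost. Recall ⊕ takes the minimum of its arguments and ⊗ takes their sum. Working out the expression (((6 ⊕ -3) ⊕ (-1 ⊕ -2)) ⊗ ((-2 ⊗ 5) ⊕ (-3 ⊕ 8))) gives -6.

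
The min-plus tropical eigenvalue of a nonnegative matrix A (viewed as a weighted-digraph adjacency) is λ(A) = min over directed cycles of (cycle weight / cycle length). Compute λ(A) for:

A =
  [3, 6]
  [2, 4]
λ(A) = 3

Enumerate directed cycles and compute their means (weight / length). Sample:
  cycle 0 → 0: weight = 3, length = 1, mean = 3/1 ≈ 3.000
  cycle 1 → 1: weight = 4, length = 1, mean = 4/1 ≈ 4.000
  cycle 0 → 1 → 0: weight = 8, length = 2, mean = 8/2 ≈ 4.000
  cycle 1 → 0 → 1: weight = 8, length = 2, mean = 8/2 ≈ 4.000
Minimum mean = 3.000, attained e.g. along the cycle 0 → 0 with weight 3 and length 1. So λ(A) = 3/1 = 3.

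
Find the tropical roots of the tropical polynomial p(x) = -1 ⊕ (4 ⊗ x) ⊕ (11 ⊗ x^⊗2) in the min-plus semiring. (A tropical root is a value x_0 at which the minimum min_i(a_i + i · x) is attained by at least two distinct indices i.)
Roots: {-7, -5}

Each tropical root is a break point of the lower envelope of the lines y = a_i + i · x (there are 3 lines, with slopes 0, 1, ..., 2). Only the lines that attain the minimum somewhere contribute to roots; other lines are dominated. Here the surviving (envelope) indices are i = 2, i = 1, i = 0.
Intersections between consecutive envelope lines give the roots: for adjacent envelope indices i < j the intersection is x = (a_i − a_j) / (j − i). Reading off the sorted break points: {-7, -5}.
Verification: at each break x_0, at least two indices attain the minimum of min_i(a_i + i · x_0).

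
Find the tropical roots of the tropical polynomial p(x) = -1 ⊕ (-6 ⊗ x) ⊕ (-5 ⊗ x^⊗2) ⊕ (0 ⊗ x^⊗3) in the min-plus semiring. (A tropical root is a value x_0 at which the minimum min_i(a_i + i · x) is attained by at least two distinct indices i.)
Roots: {-5, -1, 5}

Each tropical root is a break point of the lower envelope of the lines y = a_i + i · x (there are 4 lines, with slopes 0, 1, ..., 3). Only the lines that attain the minimum somewhere contribute to roots; other lines are dominated. Here the surviving (envelope) indices are i = 3, i = 2, i = 1, i = 0.
Intersections between consecutive envelope lines give the roots: for adjacent envelope indices i < j the intersection is x = (a_i − a_j) / (j − i). Reading off the sorted break points: {-5, -1, 5}.
Verification: at each break x_0, at least two indices attain the minimum of min_i(a_i + i · x_0).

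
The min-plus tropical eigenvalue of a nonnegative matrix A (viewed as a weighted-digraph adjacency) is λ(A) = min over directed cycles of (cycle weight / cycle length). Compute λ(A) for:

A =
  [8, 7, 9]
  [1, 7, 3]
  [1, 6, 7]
λ(A) = 11/3

Enumerate directed cycles and compute their means (weight / length). Sample:
  cycle 0 → 0: weight = 8, length = 1, mean = 8/1 ≈ 8.000
  cycle 1 → 1: weight = 7, length = 1, mean = 7/1 ≈ 7.000
  cycle 2 → 2: weight = 7, length = 1, mean = 7/1 ≈ 7.000
  cycle 0 → 1 → 0: weight = 8, length = 2, mean = 8/2 ≈ 4.000
  cycle 0 → 2 → 0: weight = 10, length = 2, mean = 10/2 ≈ 5.000
  cycle 1 → 0 → 1: weight = 8, length = 2, mean = 8/2 ≈ 4.000
Minimum mean = 3.667, attained e.g. along the cycle 0 → 1 → 2 → 0 with weight 11 and length 3. So λ(A) = 11/3 = 11/3.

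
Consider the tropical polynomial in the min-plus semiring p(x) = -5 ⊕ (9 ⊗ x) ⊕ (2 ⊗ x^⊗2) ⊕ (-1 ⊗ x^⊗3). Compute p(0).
p(0) = -5

A tropical monomial a ⊗ x^⊗i evaluates to a + i · x. Evaluating each term at x = 0:
  Term 0 contributes -5 + 0 · 0 = -5
  Term 1 contributes 9 + 1 · 0 = 9
  Term 2 contributes 2 + 2 · 0 = 2
  Term 3 contributes -1 + 3 · 0 = -1
p(0) = ⊕ of these = min[-5, 9, 2, -1] = -5.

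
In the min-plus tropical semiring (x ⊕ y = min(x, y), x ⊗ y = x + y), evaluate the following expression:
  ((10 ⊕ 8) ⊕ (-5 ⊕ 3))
((10 ⊕ 8) ⊕ (-5 ⊕ 3)) = -5

Expand innermost to outermost. Recall ⊕ takes the minimum of its arguments and ⊗ takes their sum. Working out the expression ((10 ⊕ 8) ⊕ (-5 ⊕ 3)) gives -5.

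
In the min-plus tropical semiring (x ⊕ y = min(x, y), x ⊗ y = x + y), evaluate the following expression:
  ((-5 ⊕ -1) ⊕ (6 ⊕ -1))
((-5 ⊕ -1) ⊕ (6 ⊕ -1)) = -5

Expand innermost to outermost. Recall ⊕ takes the minimum of its arguments and ⊗ takes their sum. Working out the expression ((-5 ⊕ -1) ⊕ (6 ⊕ -1)) gives -5.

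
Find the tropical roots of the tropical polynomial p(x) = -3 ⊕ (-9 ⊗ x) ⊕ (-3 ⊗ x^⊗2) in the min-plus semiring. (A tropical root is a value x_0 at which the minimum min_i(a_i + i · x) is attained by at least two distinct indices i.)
Roots: {-6, 6}

Each tropical root is a break point of the lower envelope of the lines y = a_i + i · x (there are 3 lines, with slopes 0, 1, ..., 2). Only the lines that attain the minimum somewhere contribute to roots; other lines are dominated. Here the surviving (envelope) indices are i = 2, i = 1, i = 0.
Intersections between consecutive envelope lines give the roots: for adjacent envelope indices i < j the intersection is x = (a_i − a_j) / (j − i). Reading off the sorted break points: {-6, 6}.
Verification: at each break x_0, at least two indices attain the minimum of min_i(a_i + i · x_0).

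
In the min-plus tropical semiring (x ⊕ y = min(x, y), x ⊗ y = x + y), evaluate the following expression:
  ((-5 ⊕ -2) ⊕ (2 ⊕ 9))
((-5 ⊕ -2) ⊕ (2 ⊕ 9)) = -5

Expand innermost to outermost. Recall ⊕ takes the minimum of its arguments and ⊗ takes their sum. Working out the expression ((-5 ⊕ -2) ⊕ (2 ⊕ 9)) gives -5.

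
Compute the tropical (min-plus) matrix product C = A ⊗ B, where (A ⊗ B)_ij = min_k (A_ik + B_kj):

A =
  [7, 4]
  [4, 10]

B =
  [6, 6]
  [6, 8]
A ⊗ B =
  [10, 12]
  [10, 10]

Apply the min-plus product entry-by-entry:
  C[0][0] = min over k of (A[0][0] + B[0][0] = 7 + 6 = 13, A[0][1] + B[1][0] = 4 + 6 = 10) = 10 (attained at k = 1)
  C[0][1] = min over k of (A[0][0] + B[0][1] = 7 + 6 = 13, A[0][1] + B[1][1] = 4 + 8 = 12) = 12 (attained at k = 1)
  C[1][0] = min over k of (A[1][0] + B[0][0] = 4 + 6 = 10, A[1][1] + B[1][0] = 10 + 6 = 16) = 10 (attained at k = 0)
  C[1][1] = min over k of (A[1][0] + B[0][1] = 4 + 6 = 10, A[1][1] + B[1][1] = 10 + 8 = 18) = 10 (attained at k = 0)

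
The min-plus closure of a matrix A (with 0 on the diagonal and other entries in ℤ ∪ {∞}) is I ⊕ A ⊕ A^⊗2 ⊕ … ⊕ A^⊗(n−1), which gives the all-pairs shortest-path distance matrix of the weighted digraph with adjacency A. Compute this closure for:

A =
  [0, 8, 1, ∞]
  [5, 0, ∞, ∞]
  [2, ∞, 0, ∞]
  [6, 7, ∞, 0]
Closure =
  [0, 8, 1, ∞]
  [5, 0, 6, ∞]
  [2, 10, 0, ∞]
  [6, 7, 7, 0]

This is the Floyd-Warshall all-pairs shortest-path computation. For each intermediate vertex k = 0, 1, …, 3, update dist[i][j] ← min(dist[i][j], dist[i][k] + dist[k][j]). The final matrix gives, for each (i, j), the minimum total weight of any directed path from i to j (possibly empty when i = j).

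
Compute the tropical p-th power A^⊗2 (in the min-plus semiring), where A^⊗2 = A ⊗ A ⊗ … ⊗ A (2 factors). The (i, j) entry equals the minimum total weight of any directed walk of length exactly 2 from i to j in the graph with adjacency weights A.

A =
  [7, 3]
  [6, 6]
A^⊗2 =
  [9, 9]
  [12, 9]

Each entry (A^⊗2)_ij equals the minimum over all length-2 walks i = v_0 → v_1 → … → v_2 = j of Σ_t A[v_t][v_{t+1}]. For example, for (i, j) = (0, 1) we minimise over 2 possible intermediate vertex sequences; the minimum is 9, attained along the walk 0 → 1 → 1.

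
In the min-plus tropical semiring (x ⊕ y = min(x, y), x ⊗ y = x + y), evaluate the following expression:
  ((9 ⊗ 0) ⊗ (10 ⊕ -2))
((9 ⊗ 0) ⊗ (10 ⊕ -2)) = 7

Expand innermost to outermost. Recall ⊕ takes the minimum of its arguments and ⊗ takes their sum. Working out the expression ((9 ⊗ 0) ⊗ (10 ⊕ -2)) gives 7.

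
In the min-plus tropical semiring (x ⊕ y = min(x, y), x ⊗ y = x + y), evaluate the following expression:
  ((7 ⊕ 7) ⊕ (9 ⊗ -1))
((7 ⊕ 7) ⊕ (9 ⊗ -1)) = 7

Expand innermost to outermost. Recall ⊕ takes the minimum of its arguments and ⊗ takes their sum. Working out the expression ((7 ⊕ 7) ⊕ (9 ⊗ -1)) gives 7.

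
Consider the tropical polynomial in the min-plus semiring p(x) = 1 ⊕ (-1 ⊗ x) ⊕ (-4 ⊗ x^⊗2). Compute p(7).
p(7) = 1

A tropical monomial a ⊗ x^⊗i evaluates to a + i · x. Evaluating each term at x = 7:
  Term 0 contributes 1 + 0 · 7 = 1
  Term 1 contributes -1 + 1 · 7 = 6
  Term 2 contributes -4 + 2 · 7 = 10
p(7) = ⊕ of these = min[1, 6, 10] = 1.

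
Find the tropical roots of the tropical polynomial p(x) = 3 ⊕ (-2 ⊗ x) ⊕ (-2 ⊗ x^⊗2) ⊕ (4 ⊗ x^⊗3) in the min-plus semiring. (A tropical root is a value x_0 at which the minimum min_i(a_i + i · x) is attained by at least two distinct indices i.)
Roots: {-6, 0, 5}

Each tropical root is a break point of the lower envelope of the lines y = a_i + i · x (there are 4 lines, with slopes 0, 1, ..., 3). Only the lines that attain the minimum somewhere contribute to roots; other lines are dominated. Here the surviving (envelope) indices are i = 3, i = 2, i = 1, i = 0.
Intersections between consecutive envelope lines give the roots: for adjacent envelope indices i < j the intersection is x = (a_i − a_j) / (j − i). Reading off the sorted break points: {-6, 0, 5}.
Verification: at each break x_0, at least two indices attain the minimum of min_i(a_i + i · x_0).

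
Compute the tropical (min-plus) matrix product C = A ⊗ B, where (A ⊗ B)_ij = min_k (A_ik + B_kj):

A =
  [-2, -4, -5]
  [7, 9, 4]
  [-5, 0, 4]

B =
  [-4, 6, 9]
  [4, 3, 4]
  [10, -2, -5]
A ⊗ B =
  [-6, -7, -10]
  [3, 2, -1]
  [-9, 1, -1]

Apply the min-plus product entry-by-entry:
  C[0][0] = min over k of (A[0][0] + B[0][0] = -2 + -4 = -6, A[0][1] + B[1][0] = -4 + 4 = 0, A[0][2] + B[2][0] = -5 + 10 = 5) = -6 (attained at k = 0)
  C[0][1] = min over k of (A[0][0] + B[0][1] = -2 + 6 = 4, A[0][1] + B[1][1] = -4 + 3 = -1, A[0][2] + B[2][1] = -5 + -2 = -7) = -7 (attained at k = 2)
  C[0][2] = min over k of (A[0][0] + B[0][2] = -2 + 9 = 7, A[0][1] + B[1][2] = -4 + 4 = 0, A[0][2] + B[2][2] = -5 + -5 = -10) = -10 (attained at k = 2)
  C[1][0] = min over k of (A[1][0] + B[0][0] = 7 + -4 = 3, A[1][1] + B[1][0] = 9 + 4 = 13, A[1][2] + B[2][0] = 4 + 10 = 14) = 3 (attained at k = 0)
  C[1][1] = min over k of (A[1][0] + B[0][1] = 7 + 6 = 13, A[1][1] + B[1][1] = 9 + 3 = 12, A[1][2] + B[2][1] = 4 + -2 = 2) = 2 (attained at k = 2)
  C[1][2] = min over k of (A[1][0] + B[0][2] = 7 + 9 = 16, A[1][1] + B[1][2] = 9 + 4 = 13, A[1][2] + B[2][2] = 4 + -5 = -1) = -1 (attained at k = 2)
  C[2][0] = min over k of (A[2][0] + B[0][0] = -5 + -4 = -9, A[2][1] + B[1][0] = 0 + 4 = 4, A[2][2] + B[2][0] = 4 + 10 = 14) = -9 (attained at k = 0)
  C[2][1] = min over k of (A[2][0] + B[0][1] = -5 + 6 = 1, A[2][1] + B[1][1] = 0 + 3 = 3, A[2][2] + B[2][1] = 4 + -2 = 2) = 1 (attained at k = 0)
  C[2][2] = min over k of (A[2][0] + B[0][2] = -5 + 9 = 4, A[2][1] + B[1][2] = 0 + 4 = 4, A[2][2] + B[2][2] = 4 + -5 = -1) = -1 (attained at k = 2)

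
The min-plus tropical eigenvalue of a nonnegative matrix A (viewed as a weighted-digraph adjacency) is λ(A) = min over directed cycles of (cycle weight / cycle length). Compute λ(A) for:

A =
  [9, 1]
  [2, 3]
λ(A) = 3/2

Enumerate directed cycles and compute their means (weight / length). Sample:
  cycle 0 → 0: weight = 9, length = 1, mean = 9/1 ≈ 9.000
  cycle 1 → 1: weight = 3, length = 1, mean = 3/1 ≈ 3.000
  cycle 0 → 1 → 0: weight = 3, length = 2, mean = 3/2 ≈ 1.500
  cycle 1 → 0 → 1: weight = 3, length = 2, mean = 3/2 ≈ 1.500
Minimum mean = 1.500, attained e.g. along the cycle 0 → 1 → 0 with weight 3 and length 2. So λ(A) = 3/2 = 3/2.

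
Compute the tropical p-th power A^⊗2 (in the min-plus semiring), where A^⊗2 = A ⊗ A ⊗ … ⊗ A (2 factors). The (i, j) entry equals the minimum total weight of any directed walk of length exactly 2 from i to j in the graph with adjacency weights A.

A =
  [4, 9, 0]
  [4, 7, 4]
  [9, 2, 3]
A^⊗2 =
  [8, 2, 3]
  [8, 6, 4]
  [6, 5, 6]

Each entry (A^⊗2)_ij equals the minimum over all length-2 walks i = v_0 → v_1 → … → v_2 = j of Σ_t A[v_t][v_{t+1}]. For example, for (i, j) = (0, 2) we minimise over 3 possible intermediate vertex sequences; the minimum is 3, attained along the walk 0 → 2 → 2.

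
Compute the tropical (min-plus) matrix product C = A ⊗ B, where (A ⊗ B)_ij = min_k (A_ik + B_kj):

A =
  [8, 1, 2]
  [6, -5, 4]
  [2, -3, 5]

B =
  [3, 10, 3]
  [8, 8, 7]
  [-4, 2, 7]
A ⊗ B =
  [-2, 4, 8]
  [0, 3, 2]
  [1, 5, 4]

Apply the min-plus product entry-by-entry:
  C[0][0] = min over k of (A[0][0] + B[0][0] = 8 + 3 = 11, A[0][1] + B[1][0] = 1 + 8 = 9, A[0][2] + B[2][0] = 2 + -4 = -2) = -2 (attained at k = 2)
  C[0][1] = min over k of (A[0][0] + B[0][1] = 8 + 10 = 18, A[0][1] + B[1][1] = 1 + 8 = 9, A[0][2] + B[2][1] = 2 + 2 = 4) = 4 (attained at k = 2)
  C[0][2] = min over k of (A[0][0] + B[0][2] = 8 + 3 = 11, A[0][1] + B[1][2] = 1 + 7 = 8, A[0][2] + B[2][2] = 2 + 7 = 9) = 8 (attained at k = 1)
  C[1][0] = min over k of (A[1][0] + B[0][0] = 6 + 3 = 9, A[1][1] + B[1][0] = -5 + 8 = 3, A[1][2] + B[2][0] = 4 + -4 = 0) = 0 (attained at k = 2)
  C[1][1] = min over k of (A[1][0] + B[0][1] = 6 + 10 = 16, A[1][1] + B[1][1] = -5 + 8 = 3, A[1][2] + B[2][1] = 4 + 2 = 6) = 3 (attained at k = 1)
  C[1][2] = min over k of (A[1][0] + B[0][2] = 6 + 3 = 9, A[1][1] + B[1][2] = -5 + 7 = 2, A[1][2] + B[2][2] = 4 + 7 = 11) = 2 (attained at k = 1)
  C[2][0] = min over k of (A[2][0] + B[0][0] = 2 + 3 = 5, A[2][1] + B[1][0] = -3 + 8 = 5, A[2][2] + B[2][0] = 5 + -4 = 1) = 1 (attained at k = 2)
  C[2][1] = min over k of (A[2][0] + B[0][1] = 2 + 10 = 12, A[2][1] + B[1][1] = -3 + 8 = 5, A[2][2] + B[2][1] = 5 + 2 = 7) = 5 (attained at k = 1)
  C[2][2] = min over k of (A[2][0] + B[0][2] = 2 + 3 = 5, A[2][1] + B[1][2] = -3 + 7 = 4, A[2][2] + B[2][2] = 5 + 7 = 12) = 4 (attained at k = 1)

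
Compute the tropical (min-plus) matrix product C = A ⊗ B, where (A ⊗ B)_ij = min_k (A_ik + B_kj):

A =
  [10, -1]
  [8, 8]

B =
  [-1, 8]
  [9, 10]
A ⊗ B =
  [8, 9]
  [7, 16]

Apply the min-plus product entry-by-entry:
  C[0][0] = min over k of (A[0][0] + B[0][0] = 10 + -1 = 9, A[0][1] + B[1][0] = -1 + 9 = 8) = 8 (attained at k = 1)
  C[0][1] = min over k of (A[0][0] + B[0][1] = 10 + 8 = 18, A[0][1] + B[1][1] = -1 + 10 = 9) = 9 (attained at k = 1)
  C[1][0] = min over k of (A[1][0] + B[0][0] = 8 + -1 = 7, A[1][1] + B[1][0] = 8 + 9 = 17) = 7 (attained at k = 0)
  C[1][1] = min over k of (A[1][0] + B[0][1] = 8 + 8 = 16, A[1][1] + B[1][1] = 8 + 10 = 18) = 16 (attained at k = 0)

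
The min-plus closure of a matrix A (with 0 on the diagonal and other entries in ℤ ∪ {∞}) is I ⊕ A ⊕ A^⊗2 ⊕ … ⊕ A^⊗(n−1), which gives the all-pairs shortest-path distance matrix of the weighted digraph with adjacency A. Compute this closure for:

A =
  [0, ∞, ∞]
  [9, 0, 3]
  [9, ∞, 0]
Closure =
  [0, ∞, ∞]
  [9, 0, 3]
  [9, ∞, 0]

This is the Floyd-Warshall all-pairs shortest-path computation. For each intermediate vertex k = 0, 1, …, 2, update dist[i][j] ← min(dist[i][j], dist[i][k] + dist[k][j]). The final matrix gives, for each (i, j), the minimum total weight of any directed path from i to j (possibly empty when i = j).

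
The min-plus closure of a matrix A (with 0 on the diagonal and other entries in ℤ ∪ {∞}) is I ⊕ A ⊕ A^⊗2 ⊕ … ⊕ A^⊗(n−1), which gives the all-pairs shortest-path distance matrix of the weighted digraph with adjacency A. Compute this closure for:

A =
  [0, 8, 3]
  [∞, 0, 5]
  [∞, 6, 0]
Closure =
  [0, 8, 3]
  [∞, 0, 5]
  [∞, 6, 0]

This is the Floyd-Warshall all-pairs shortest-path computation. For each intermediate vertex k = 0, 1, …, 2, update dist[i][j] ← min(dist[i][j], dist[i][k] + dist[k][j]). The final matrix gives, for each (i, j), the minimum total weight of any directed path from i to j (possibly empty when i = j).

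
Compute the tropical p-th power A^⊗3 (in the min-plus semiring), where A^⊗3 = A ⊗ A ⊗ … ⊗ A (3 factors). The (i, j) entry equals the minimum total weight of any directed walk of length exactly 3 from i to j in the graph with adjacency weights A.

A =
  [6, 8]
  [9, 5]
A^⊗3 =
  [18, 18]
  [19, 15]

Each entry (A^⊗3)_ij equals the minimum over all length-3 walks i = v_0 → v_1 → … → v_3 = j of Σ_t A[v_t][v_{t+1}]. For example, for (i, j) = (0, 1) we minimise over 4 possible intermediate vertex sequences; the minimum is 18, attained along the walk 0 → 1 → 1 → 1.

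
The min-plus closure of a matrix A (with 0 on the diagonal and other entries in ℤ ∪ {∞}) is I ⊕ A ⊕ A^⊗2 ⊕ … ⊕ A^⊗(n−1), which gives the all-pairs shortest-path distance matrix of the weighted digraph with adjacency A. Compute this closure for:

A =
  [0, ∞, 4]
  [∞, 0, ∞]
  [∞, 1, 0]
Closure =
  [0, 5, 4]
  [∞, 0, ∞]
  [∞, 1, 0]

This is the Floyd-Warshall all-pairs shortest-path computation. For each intermediate vertex k = 0, 1, …, 2, update dist[i][j] ← min(dist[i][j], dist[i][k] + dist[k][j]). The final matrix gives, for each (i, j), the minimum total weight of any directed path from i to j (possibly empty when i = j).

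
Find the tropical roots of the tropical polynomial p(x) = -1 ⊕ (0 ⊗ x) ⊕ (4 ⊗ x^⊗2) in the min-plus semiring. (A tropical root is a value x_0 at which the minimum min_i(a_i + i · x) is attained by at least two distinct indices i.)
Roots: {-4, -1}

Each tropical root is a break point of the lower envelope of the lines y = a_i + i · x (there are 3 lines, with slopes 0, 1, ..., 2). Only the lines that attain the minimum somewhere contribute to roots; other lines are dominated. Here the surviving (envelope) indices are i = 2, i = 1, i = 0.
Intersections between consecutive envelope lines give the roots: for adjacent envelope indices i < j the intersection is x = (a_i − a_j) / (j − i). Reading off the sorted break points: {-4, -1}.
Verification: at each break x_0, at least two indices attain the minimum of min_i(a_i + i · x_0).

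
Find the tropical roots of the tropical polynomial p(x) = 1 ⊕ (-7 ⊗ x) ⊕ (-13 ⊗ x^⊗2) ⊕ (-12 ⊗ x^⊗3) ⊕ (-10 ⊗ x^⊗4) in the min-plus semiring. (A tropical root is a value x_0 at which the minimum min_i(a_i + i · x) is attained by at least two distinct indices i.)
Roots: {-2, -1, 6, 8}

Each tropical root is a break point of the lower envelope of the lines y = a_i + i · x (there are 5 lines, with slopes 0, 1, ..., 4). Only the lines that attain the minimum somewhere contribute to roots; other lines are dominated. Here the surviving (envelope) indices are i = 4, i = 3, i = 2, i = 1, i = 0.
Intersections between consecutive envelope lines give the roots: for adjacent envelope indices i < j the intersection is x = (a_i − a_j) / (j − i). Reading off the sorted break points: {-2, -1, 6, 8}.
Verification: at each break x_0, at least two indices attain the minimum of min_i(a_i + i · x_0).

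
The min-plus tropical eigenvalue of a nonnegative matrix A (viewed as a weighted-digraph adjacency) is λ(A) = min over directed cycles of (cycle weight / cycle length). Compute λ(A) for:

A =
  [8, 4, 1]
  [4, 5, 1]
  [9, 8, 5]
λ(A) = 4

Enumerate directed cycles and compute their means (weight / length). Sample:
  cycle 0 → 0: weight = 8, length = 1, mean = 8/1 ≈ 8.000
  cycle 1 → 1: weight = 5, length = 1, mean = 5/1 ≈ 5.000
  cycle 2 → 2: weight = 5, length = 1, mean = 5/1 ≈ 5.000
  cycle 0 → 1 → 0: weight = 8, length = 2, mean = 8/2 ≈ 4.000
  cycle 0 → 2 → 0: weight = 10, length = 2, mean = 10/2 ≈ 5.000
  cycle 1 → 0 → 1: weight = 8, length = 2, mean = 8/2 ≈ 4.000
Minimum mean = 4.000, attained e.g. along the cycle 0 → 1 → 0 with weight 8 and length 2. So λ(A) = 8/2 = 4.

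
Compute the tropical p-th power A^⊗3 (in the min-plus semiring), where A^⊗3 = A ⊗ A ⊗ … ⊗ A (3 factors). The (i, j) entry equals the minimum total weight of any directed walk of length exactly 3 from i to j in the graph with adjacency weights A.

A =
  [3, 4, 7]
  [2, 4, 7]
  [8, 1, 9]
A^⊗3 =
  [9, 10, 13]
  [8, 9, 12]
  [6, 7, 10]

Each entry (A^⊗3)_ij equals the minimum over all length-3 walks i = v_0 → v_1 → … → v_3 = j of Σ_t A[v_t][v_{t+1}]. For example, for (i, j) = (0, 2) we minimise over 9 possible intermediate vertex sequences; the minimum is 13, attained along the walk 0 → 0 → 0 → 2.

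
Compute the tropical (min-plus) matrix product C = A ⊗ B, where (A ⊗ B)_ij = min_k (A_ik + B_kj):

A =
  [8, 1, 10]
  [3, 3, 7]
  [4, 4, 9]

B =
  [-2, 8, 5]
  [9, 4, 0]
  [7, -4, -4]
A ⊗ B =
  [6, 5, 1]
  [1, 3, 3]
  [2, 5, 4]

Apply the min-plus product entry-by-entry:
  C[0][0] = min over k of (A[0][0] + B[0][0] = 8 + -2 = 6, A[0][1] + B[1][0] = 1 + 9 = 10, A[0][2] + B[2][0] = 10 + 7 = 17) = 6 (attained at k = 0)
  C[0][1] = min over k of (A[0][0] + B[0][1] = 8 + 8 = 16, A[0][1] + B[1][1] = 1 + 4 = 5, A[0][2] + B[2][1] = 10 + -4 = 6) = 5 (attained at k = 1)
  C[0][2] = min over k of (A[0][0] + B[0][2] = 8 + 5 = 13, A[0][1] + B[1][2] = 1 + 0 = 1, A[0][2] + B[2][2] = 10 + -4 = 6) = 1 (attained at k = 1)
  C[1][0] = min over k of (A[1][0] + B[0][0] = 3 + -2 = 1, A[1][1] + B[1][0] = 3 + 9 = 12, A[1][2] + B[2][0] = 7 + 7 = 14) = 1 (attained at k = 0)
  C[1][1] = min over k of (A[1][0] + B[0][1] = 3 + 8 = 11, A[1][1] + B[1][1] = 3 + 4 = 7, A[1][2] + B[2][1] = 7 + -4 = 3) = 3 (attained at k = 2)
  C[1][2] = min over k of (A[1][0] + B[0][2] = 3 + 5 = 8, A[1][1] + B[1][2] = 3 + 0 = 3, A[1][2] + B[2][2] = 7 + -4 = 3) = 3 (attained at k = 1)
  C[2][0] = min over k of (A[2][0] + B[0][0] = 4 + -2 = 2, A[2][1] + B[1][0] = 4 + 9 = 13, A[2][2] + B[2][0] = 9 + 7 = 16) = 2 (attained at k = 0)
  C[2][1] = min over k of (A[2][0] + B[0][1] = 4 + 8 = 12, A[2][1] + B[1][1] = 4 + 4 = 8, A[2][2] + B[2][1] = 9 + -4 = 5) = 5 (attained at k = 2)
  C[2][2] = min over k of (A[2][0] + B[0][2] = 4 + 5 = 9, A[2][1] + B[1][2] = 4 + 0 = 4, A[2][2] + B[2][2] = 9 + -4 = 5) = 4 (attained at k = 1)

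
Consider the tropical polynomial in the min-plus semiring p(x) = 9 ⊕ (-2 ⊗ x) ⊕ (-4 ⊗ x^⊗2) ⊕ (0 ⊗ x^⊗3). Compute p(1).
p(1) = -2

A tropical monomial a ⊗ x^⊗i evaluates to a + i · x. Evaluating each term at x = 1:
  Term 0 contributes 9 + 0 · 1 = 9
  Term 1 contributes -2 + 1 · 1 = -1
  Term 2 contributes -4 + 2 · 1 = -2
  Term 3 contributes 0 + 3 · 1 = 3
p(1) = ⊕ of these = min[9, -1, -2, 3] = -2.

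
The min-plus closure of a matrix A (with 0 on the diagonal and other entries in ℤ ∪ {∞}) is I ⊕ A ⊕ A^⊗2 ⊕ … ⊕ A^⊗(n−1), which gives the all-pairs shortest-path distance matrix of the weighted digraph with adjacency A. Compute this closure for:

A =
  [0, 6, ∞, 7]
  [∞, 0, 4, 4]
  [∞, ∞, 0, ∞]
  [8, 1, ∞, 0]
Closure =
  [0, 6, 10, 7]
  [12, 0, 4, 4]
  [∞, ∞, 0, ∞]
  [8, 1, 5, 0]

This is the Floyd-Warshall all-pairs shortest-path computation. For each intermediate vertex k = 0, 1, …, 3, update dist[i][j] ← min(dist[i][j], dist[i][k] + dist[k][j]). The final matrix gives, for each (i, j), the minimum total weight of any directed path from i to j (possibly empty when i = j).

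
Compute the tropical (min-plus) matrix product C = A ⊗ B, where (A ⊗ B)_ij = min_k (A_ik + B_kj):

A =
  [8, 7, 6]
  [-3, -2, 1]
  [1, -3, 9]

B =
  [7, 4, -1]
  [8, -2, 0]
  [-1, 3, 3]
A ⊗ B =
  [5, 5, 7]
  [0, -4, -4]
  [5, -5, -3]

Apply the min-plus product entry-by-entry:
  C[0][0] = min over k of (A[0][0] + B[0][0] = 8 + 7 = 15, A[0][1] + B[1][0] = 7 + 8 = 15, A[0][2] + B[2][0] = 6 + -1 = 5) = 5 (attained at k = 2)
  C[0][1] = min over k of (A[0][0] + B[0][1] = 8 + 4 = 12, A[0][1] + B[1][1] = 7 + -2 = 5, A[0][2] + B[2][1] = 6 + 3 = 9) = 5 (attained at k = 1)
  C[0][2] = min over k of (A[0][0] + B[0][2] = 8 + -1 = 7, A[0][1] + B[1][2] = 7 + 0 = 7, A[0][2] + B[2][2] = 6 + 3 = 9) = 7 (attained at k = 0)
  C[1][0] = min over k of (A[1][0] + B[0][0] = -3 + 7 = 4, A[1][1] + B[1][0] = -2 + 8 = 6, A[1][2] + B[2][0] = 1 + -1 = 0) = 0 (attained at k = 2)
  C[1][1] = min over k of (A[1][0] + B[0][1] = -3 + 4 = 1, A[1][1] + B[1][1] = -2 + -2 = -4, A[1][2] + B[2][1] = 1 + 3 = 4) = -4 (attained at k = 1)
  C[1][2] = min over k of (A[1][0] + B[0][2] = -3 + -1 = -4, A[1][1] + B[1][2] = -2 + 0 = -2, A[1][2] + B[2][2] = 1 + 3 = 4) = -4 (attained at k = 0)
  C[2][0] = min over k of (A[2][0] + B[0][0] = 1 + 7 = 8, A[2][1] + B[1][0] = -3 + 8 = 5, A[2][2] + B[2][0] = 9 + -1 = 8) = 5 (attained at k = 1)
  C[2][1] = min over k of (A[2][0] + B[0][1] = 1 + 4 = 5, A[2][1] + B[1][1] = -3 + -2 = -5, A[2][2] + B[2][1] = 9 + 3 = 12) = -5 (attained at k = 1)
  C[2][2] = min over k of (A[2][0] + B[0][2] = 1 + -1 = 0, A[2][1] + B[1][2] = -3 + 0 = -3, A[2][2] + B[2][2] = 9 + 3 = 12) = -3 (attained at k = 1)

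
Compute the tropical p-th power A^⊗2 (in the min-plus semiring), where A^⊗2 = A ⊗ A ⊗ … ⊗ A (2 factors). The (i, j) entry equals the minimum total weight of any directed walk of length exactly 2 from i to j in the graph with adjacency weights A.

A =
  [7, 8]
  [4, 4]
A^⊗2 =
  [12, 12]
  [8, 8]

Each entry (A^⊗2)_ij equals the minimum over all length-2 walks i = v_0 → v_1 → … → v_2 = j of Σ_t A[v_t][v_{t+1}]. For example, for (i, j) = (0, 1) we minimise over 2 possible intermediate vertex sequences; the minimum is 12, attained along the walk 0 → 1 → 1.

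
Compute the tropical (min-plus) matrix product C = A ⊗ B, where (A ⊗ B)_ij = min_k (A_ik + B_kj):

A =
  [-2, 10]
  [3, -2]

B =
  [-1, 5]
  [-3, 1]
A ⊗ B =
  [-3, 3]
  [-5, -1]

Apply the min-plus product entry-by-entry:
  C[0][0] = min over k of (A[0][0] + B[0][0] = -2 + -1 = -3, A[0][1] + B[1][0] = 10 + -3 = 7) = -3 (attained at k = 0)
  C[0][1] = min over k of (A[0][0] + B[0][1] = -2 + 5 = 3, A[0][1] + B[1][1] = 10 + 1 = 11) = 3 (attained at k = 0)
  C[1][0] = min over k of (A[1][0] + B[0][0] = 3 + -1 = 2, A[1][1] + B[1][0] = -2 + -3 = -5) = -5 (attained at k = 1)
  C[1][1] = min over k of (A[1][0] + B[0][1] = 3 + 5 = 8, A[1][1] + B[1][1] = -2 + 1 = -1) = -1 (attained at k = 1)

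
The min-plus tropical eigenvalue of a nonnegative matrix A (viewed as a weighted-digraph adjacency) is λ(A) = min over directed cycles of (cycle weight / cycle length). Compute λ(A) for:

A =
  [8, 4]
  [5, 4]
λ(A) = 4

Enumerate directed cycles and compute their means (weight / length). Sample:
  cycle 0 → 0: weight = 8, length = 1, mean = 8/1 ≈ 8.000
  cycle 1 → 1: weight = 4, length = 1, mean = 4/1 ≈ 4.000
  cycle 0 → 1 → 0: weight = 9, length = 2, mean = 9/2 ≈ 4.500
  cycle 1 → 0 → 1: weight = 9, length = 2, mean = 9/2 ≈ 4.500
Minimum mean = 4.000, attained e.g. along the cycle 1 → 1 with weight 4 and length 1. So λ(A) = 4/1 = 4.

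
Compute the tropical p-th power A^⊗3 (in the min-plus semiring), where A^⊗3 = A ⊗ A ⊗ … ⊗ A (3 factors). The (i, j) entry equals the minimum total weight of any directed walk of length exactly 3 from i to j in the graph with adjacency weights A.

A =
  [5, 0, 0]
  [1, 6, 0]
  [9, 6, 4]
A^⊗3 =
  [6, 1, 1]
  [2, 6, 1]
  [10, 7, 7]

Each entry (A^⊗3)_ij equals the minimum over all length-3 walks i = v_0 → v_1 → … → v_3 = j of Σ_t A[v_t][v_{t+1}]. For example, for (i, j) = (0, 2) we minimise over 9 possible intermediate vertex sequences; the minimum is 1, attained along the walk 0 → 1 → 0 → 2.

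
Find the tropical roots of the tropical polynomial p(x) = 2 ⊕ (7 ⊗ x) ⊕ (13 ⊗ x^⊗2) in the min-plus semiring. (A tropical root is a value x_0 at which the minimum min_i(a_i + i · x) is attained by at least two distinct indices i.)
Roots: {-6, -5}

Each tropical root is a break point of the lower envelope of the lines y = a_i + i · x (there are 3 lines, with slopes 0, 1, ..., 2). Only the lines that attain the minimum somewhere contribute to roots; other lines are dominated. Here the surviving (envelope) indices are i = 2, i = 1, i = 0.
Intersections between consecutive envelope lines give the roots: for adjacent envelope indices i < j the intersection is x = (a_i − a_j) / (j − i). Reading off the sorted break points: {-6, -5}.
Verification: at each break x_0, at least two indices attain the minimum of min_i(a_i + i · x_0).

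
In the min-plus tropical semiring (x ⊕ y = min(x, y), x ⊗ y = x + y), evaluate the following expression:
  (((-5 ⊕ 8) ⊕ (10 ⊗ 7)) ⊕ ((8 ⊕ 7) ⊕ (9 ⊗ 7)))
(((-5 ⊕ 8) ⊕ (10 ⊗ 7)) ⊕ ((8 ⊕ 7) ⊕ (9 ⊗ 7))) = -5

Expand innermost to outermost. Recall ⊕ takes the minimum of its arguments and ⊗ takes their sum. Working out the expression (((-5 ⊕ 8) ⊕ (10 ⊗ 7)) ⊕ ((8 ⊕ 7) ⊕ (9 ⊗ 7))) gives -5.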